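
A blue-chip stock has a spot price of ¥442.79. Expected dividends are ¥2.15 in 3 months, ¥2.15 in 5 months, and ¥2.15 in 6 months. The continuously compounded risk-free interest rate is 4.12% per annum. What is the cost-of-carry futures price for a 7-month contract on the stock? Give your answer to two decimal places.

PV(dividends) I = 2.15·e^(−0.0412·3/12) + 2.15·e^(−0.0412·5/12) + 2.15·e^(−0.0412·6/12)
I = 2.1280 + 2.1134 + 2.1062 = 6.3476
F = (S − I)·e^(rT) = (442.79 − 6.3476) · e^(0.0412·7/12)
= 436.4424 · e^0.024033 = 436.4424 × 1.024324 = ¥447.06

¥447.06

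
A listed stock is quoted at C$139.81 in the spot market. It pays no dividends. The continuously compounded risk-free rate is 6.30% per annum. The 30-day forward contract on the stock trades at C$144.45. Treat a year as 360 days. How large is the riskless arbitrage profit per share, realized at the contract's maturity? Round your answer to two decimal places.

C$3.90 per share

Fair forward: F* = S·e^(carry·T), with carry = r = 0.0630
F* = 139.81 · e^(0.0630 × 30/360) = 139.81 · e^0.005250 = 139.81 × 1.005264 = C$140.5460
Market C$144.45 > fair C$140.5460: forward overpriced → cash-and-carry (buy spot, short the forward).
At maturity, profit = |F_mkt − F*| = |144.45 − 140.5460| = C$3.90 per share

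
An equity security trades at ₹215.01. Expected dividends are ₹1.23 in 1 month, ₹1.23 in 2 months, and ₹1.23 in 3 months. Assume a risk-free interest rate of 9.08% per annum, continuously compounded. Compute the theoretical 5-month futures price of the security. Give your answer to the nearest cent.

₹219.53

PV(dividends) I = 1.23·e^(−0.0908·1/12) + 1.23·e^(−0.0908·2/12) + 1.23·e^(−0.0908·3/12)
I = 1.2207 + 1.2115 + 1.2024 = 3.6346
F = (S − I)·e^(rT) = (215.01 − 3.6346) · e^(0.0908·5/12)
= 211.3754 · e^0.037833 = 211.3754 × 1.038558 = ₹219.53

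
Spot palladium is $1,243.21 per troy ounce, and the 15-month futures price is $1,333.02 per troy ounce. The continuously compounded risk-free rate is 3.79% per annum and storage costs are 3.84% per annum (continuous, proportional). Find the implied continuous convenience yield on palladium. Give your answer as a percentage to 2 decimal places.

2.05%

F = S·e^((r+u−y)T) ⇒ (r+u−y) = ln(F/S)/T
ln(1333.02/1243.21) = 0.069750; /T ⇒ 0.055800
y = r + u − ln(F/S)/T = 0.0379 + 0.0384 − 0.055800 = 0.020500
y = 2.05%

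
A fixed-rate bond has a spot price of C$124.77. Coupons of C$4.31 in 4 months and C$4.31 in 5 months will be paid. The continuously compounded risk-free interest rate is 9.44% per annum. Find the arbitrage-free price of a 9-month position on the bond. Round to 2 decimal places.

PV(coupons) I = 4.31·e^(−0.0944·4/12) + 4.31·e^(−0.0944·5/12)
I = 4.1765 + 4.1438 = 8.3203
F = (S − I)·e^(rT) = (124.77 − 8.3203) · e^(0.0944·9/12)
= 116.4497 · e^0.070800 = 116.4497 × 1.073367 = C$124.99

C$124.99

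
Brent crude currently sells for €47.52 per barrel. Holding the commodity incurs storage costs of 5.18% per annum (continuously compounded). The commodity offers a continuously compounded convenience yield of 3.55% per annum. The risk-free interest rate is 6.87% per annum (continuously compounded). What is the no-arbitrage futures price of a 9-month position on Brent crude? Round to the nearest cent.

Net carry = r + u − y = 0.0687 + 0.0518 − 0.0355 = 0.0850
F = S·e^((r+u−y)T) = 47.52 · e^(0.0850 × 9/12) = 47.52 · e^0.063750
= 47.52 × 1.065826 = €50.65 per barrel

€50.65 per barrel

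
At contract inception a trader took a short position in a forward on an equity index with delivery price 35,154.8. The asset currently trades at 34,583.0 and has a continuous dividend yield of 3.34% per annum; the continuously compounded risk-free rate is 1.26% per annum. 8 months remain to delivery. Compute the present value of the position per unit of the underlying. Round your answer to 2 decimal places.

Current fair forward for the remaining 8 months: F = S·e^((r − q)·T), (r − q) = 0.0126 − 0.0334 = -0.0208
F = 34583.0 · e^(-0.0208 × 8/12) = 34583.0 × 0.98622903 = 34106.7585
Value of long forward = (F − K)·e^(−rT) = (34106.7585 − 35154.8) · e^(−0.0126·8/12)
= -1048.0415 × 0.99163518 = -1039.27
Short position value = −(long value) = 1039.27

1039.27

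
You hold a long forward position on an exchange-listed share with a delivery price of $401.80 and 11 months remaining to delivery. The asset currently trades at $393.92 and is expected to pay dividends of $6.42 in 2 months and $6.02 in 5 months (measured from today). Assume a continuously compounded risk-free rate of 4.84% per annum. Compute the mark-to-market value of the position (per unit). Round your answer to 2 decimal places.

-$2.71

PV(remaining dividends) I = 6.42·e^(−0.0484·2/12) + 6.02·e^(−0.0484·5/12) = 12.2682
Current forward F = (S − I)·e^(rT) = (393.92 − 12.2682)·e^(0.0484·11/12) = 381.6518 × 1.045366 = 398.9658
Value (long) = (F − K)·e^(−rT) = (398.9658 − 401.80) × 0.956603 = -2.7112
Value = -$2.71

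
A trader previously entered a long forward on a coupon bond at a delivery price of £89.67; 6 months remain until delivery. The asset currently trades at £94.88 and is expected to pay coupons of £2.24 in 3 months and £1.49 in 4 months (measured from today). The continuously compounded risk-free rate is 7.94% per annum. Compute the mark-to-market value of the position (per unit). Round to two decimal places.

£5.05

PV(remaining coupons) I = 2.24·e^(−0.0794·3/12) + 1.49·e^(−0.0794·4/12) = 3.6471
Current forward F = (S − I)·e^(rT) = (94.88 − 3.6471)·e^(0.0794·6/12) = 91.2329 × 1.040499 = 94.9277
Value (long) = (F − K)·e^(−rT) = (94.9277 − 89.67) × 0.961078 = 5.0531
Value = £5.05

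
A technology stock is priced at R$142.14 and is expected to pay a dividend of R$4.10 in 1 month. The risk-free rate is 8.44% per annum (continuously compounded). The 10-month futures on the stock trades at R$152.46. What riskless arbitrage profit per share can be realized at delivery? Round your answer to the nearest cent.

R$4.33 per share

PV(dividends) I = 4.10·e^(−0.0844·1/12) = 4.0713
Fair futures F* = (S − I)·e^(rT) = (142.14 − 4.0713)·e^0.070333 = 138.0687 × 1.072865 = 148.1291
Market R$152.46 > fair 148.1291: forward overpriced → cash-and-carry (borrow at r, buy the stock and collect the dividends, short the forward).
Profit at T = |F_mkt − F*| = |152.46 − 148.1291| = R$4.33 per share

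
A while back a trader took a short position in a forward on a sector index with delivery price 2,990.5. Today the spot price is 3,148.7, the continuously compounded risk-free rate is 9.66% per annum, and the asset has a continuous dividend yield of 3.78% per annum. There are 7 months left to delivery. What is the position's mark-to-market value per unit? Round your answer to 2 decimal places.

-253.39

Current fair forward for the remaining 7 months: F = S·e^((r − q)·T), (r − q) = 0.0966 − 0.0378 = 0.0588
F = 3148.7 · e^(0.0588 × 7/12) = 3148.7 × 1.03489503 = 3258.5740
Value of long forward = (F − K)·e^(−rT) = (3258.5740 − 2990.5) · e^(−0.0966·7/12)
= 268.0740 × 0.94520826 = 253.39
Short position value = −(long value) = -253.39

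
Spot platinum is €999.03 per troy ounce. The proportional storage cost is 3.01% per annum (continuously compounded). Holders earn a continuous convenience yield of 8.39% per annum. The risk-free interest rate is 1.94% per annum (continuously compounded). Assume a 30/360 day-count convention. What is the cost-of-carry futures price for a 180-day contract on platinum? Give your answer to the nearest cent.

€981.99 per troy ounce

Net carry = r + u − y = 0.0194 + 0.0301 − 0.0839 = -0.0344
F = S·e^((r+u−y)T) = 999.03 · e^(-0.0344 × 180/360) = 999.03 · e^-0.017200
= 999.03 × 0.982947 = €981.99 per troy ounce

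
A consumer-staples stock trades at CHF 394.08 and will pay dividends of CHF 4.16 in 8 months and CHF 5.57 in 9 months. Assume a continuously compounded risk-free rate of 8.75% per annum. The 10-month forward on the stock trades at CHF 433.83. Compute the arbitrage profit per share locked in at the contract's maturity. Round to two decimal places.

PV(dividends) I = 4.16·e^(−0.0875·8/12) + 5.57·e^(−0.0875·9/12) = 9.1405
Fair forward F* = (S − I)·e^(rT) = (394.08 − 9.1405)·e^0.072917 = 384.9395 × 1.075641 = 414.0567
Market CHF 433.83 > fair 414.0567: forward overpriced → cash-and-carry (borrow at r, buy the stock and collect the dividends, short the forward).
Profit at T = |F_mkt − F*| = |433.83 − 414.0567| = CHF 19.77 per share

CHF 19.77 per share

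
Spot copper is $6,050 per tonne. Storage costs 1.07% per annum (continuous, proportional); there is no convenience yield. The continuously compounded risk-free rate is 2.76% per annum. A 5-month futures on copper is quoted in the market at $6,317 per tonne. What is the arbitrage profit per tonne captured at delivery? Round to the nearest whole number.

$170 per tonne

Fair futures: F* = S·e^(carry·T), with carry = (r + u) = 0.0276 + 0.0107 = 0.0383
F* = 6050 · e^(0.0383 × 5/12) = 6050 · e^0.015958 = 6050 × 1.016086 = $6147.3203
Market $6317 > fair $6147.3203: forward overpriced → cash-and-carry (buy spot, short the forward).
At maturity, profit = |F_mkt − F*| = |6317 − 6147.3203| = $170 per tonne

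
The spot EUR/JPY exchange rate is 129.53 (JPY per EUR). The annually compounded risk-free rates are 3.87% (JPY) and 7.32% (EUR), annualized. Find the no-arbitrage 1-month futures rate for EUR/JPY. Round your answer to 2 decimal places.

By covered interest parity, F = S · (1+r_JPY)^T / (1+r_EUR)^T
= 129.53 × 1.003169 / 1.005904 = 129.53 × 0.997281
F = 129.18 JPY per EUR

129.18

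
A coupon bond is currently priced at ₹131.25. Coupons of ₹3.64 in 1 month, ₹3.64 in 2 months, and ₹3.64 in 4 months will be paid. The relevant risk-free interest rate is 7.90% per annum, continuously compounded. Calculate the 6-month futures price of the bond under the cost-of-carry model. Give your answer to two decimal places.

PV(coupons) I = 3.64·e^(−0.0790·1/12) + 3.64·e^(−0.0790·2/12) + 3.64·e^(−0.0790·4/12)
I = 3.6161 + 3.5924 + 3.5454 = 10.7539
F = (S − I)·e^(rT) = (131.25 − 10.7539) · e^(0.0790·6/12)
= 120.4961 · e^0.039500 = 120.4961 × 1.040290 = ₹125.35

₹125.35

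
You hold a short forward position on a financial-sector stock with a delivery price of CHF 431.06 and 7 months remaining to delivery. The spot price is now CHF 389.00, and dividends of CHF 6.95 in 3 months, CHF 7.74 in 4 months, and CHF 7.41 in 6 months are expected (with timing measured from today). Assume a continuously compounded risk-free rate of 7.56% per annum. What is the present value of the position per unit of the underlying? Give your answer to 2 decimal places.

PV(remaining dividends) I = 6.95·e^(−0.0756·3/12) + 7.74·e^(−0.0756·4/12) + 7.41·e^(−0.0756·6/12) = 21.5024
Current forward F = (S − I)·e^(rT) = (389.00 − 21.5024)·e^(0.0756·7/12) = 367.4976 × 1.045087 = 384.0670
Value (long) = (F − K)·e^(−rT) = (384.0670 − 431.06) × 0.956858 = -44.9656
Short position value = −(long value) = CHF 44.97

CHF 44.97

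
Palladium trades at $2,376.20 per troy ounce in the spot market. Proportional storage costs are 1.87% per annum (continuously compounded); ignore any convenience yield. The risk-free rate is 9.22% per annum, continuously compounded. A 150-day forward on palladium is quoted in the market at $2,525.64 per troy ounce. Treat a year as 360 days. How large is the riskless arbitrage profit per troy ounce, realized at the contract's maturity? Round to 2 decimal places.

Fair forward: F* = S·e^(carry·T), with carry = (r + u) = 0.0922 + 0.0187 = 0.1109
F* = 2376.20 · e^(0.1109 × 150/360) = 2376.20 · e^0.04620833 = 2376.20 × 1.04729257 = $2488.5766
Market $2525.64 > fair $2488.5766: forward overpriced → cash-and-carry (buy spot, short the forward).
At maturity, profit = |F_mkt − F*| = |2525.64 − 2488.5766| = $37.06 per troy ounce

$37.06 per troy ounce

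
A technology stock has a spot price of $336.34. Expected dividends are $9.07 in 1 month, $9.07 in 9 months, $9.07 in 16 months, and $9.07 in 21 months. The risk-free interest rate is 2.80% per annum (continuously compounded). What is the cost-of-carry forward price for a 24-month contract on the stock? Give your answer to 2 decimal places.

PV(dividends) I = 9.07·e^(−0.0280·1/12) + 9.07·e^(−0.0280·9/12) + 9.07·e^(−0.0280·16/12) + 9.07·e^(−0.0280·21/12)
I = 9.0489 + 8.8815 + 8.7376 + 8.6363 = 35.3043
F = (S − I)·e^(rT) = (336.34 − 35.3043) · e^(0.0280·24/12)
= 301.0357 · e^0.056000 = 301.0357 × 1.057598 = $318.37

$318.37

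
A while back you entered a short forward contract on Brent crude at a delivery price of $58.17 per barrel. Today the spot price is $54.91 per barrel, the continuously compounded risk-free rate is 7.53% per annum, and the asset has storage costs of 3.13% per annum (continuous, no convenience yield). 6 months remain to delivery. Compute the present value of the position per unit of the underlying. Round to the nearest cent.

$0.24 per barrel

Current fair forward for the remaining 6 months: F = S·e^((r + u)·T), (r + u) = 0.0753 + 0.0313 = 0.1066
F = 54.91 · e^(0.1066 × 6/12) = 54.91 × 1.054746 = 57.9161
Value of long forward = (F − K)·e^(−rT) = (57.9161 − 58.17) · e^(−0.0753·6/12)
= -0.2539 × 0.963050 = -0.24
Short position value = −(long value) = $0.24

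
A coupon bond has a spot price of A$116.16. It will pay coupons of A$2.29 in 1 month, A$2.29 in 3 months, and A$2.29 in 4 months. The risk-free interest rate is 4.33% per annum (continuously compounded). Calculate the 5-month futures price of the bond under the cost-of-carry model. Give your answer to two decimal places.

PV(coupons) I = 2.29·e^(−0.0433·1/12) + 2.29·e^(−0.0433·3/12) + 2.29·e^(−0.0433·4/12)
I = 2.2818 + 2.2653 + 2.2572 = 6.8043
F = (S − I)·e^(rT) = (116.16 − 6.8043) · e^(0.0433·5/12)
= 109.3557 · e^0.018042 = 109.3557 × 1.018206 = A$111.35

A$111.35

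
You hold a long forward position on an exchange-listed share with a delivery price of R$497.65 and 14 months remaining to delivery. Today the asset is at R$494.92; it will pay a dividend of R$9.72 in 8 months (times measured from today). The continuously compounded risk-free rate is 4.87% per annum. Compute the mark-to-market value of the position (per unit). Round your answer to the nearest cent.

PV(remaining dividends) I = 9.72·e^(−0.0487·8/12) = 9.4095
Current forward F = (S − I)·e^(rT) = (494.92 − 9.4095)·e^(0.0487·14/12) = 485.5105 × 1.058462 = 513.8944
Value (long) = (F − K)·e^(−rT) = (513.8944 − 497.65) × 0.944767 = 15.3472
Value = R$15.35

R$15.35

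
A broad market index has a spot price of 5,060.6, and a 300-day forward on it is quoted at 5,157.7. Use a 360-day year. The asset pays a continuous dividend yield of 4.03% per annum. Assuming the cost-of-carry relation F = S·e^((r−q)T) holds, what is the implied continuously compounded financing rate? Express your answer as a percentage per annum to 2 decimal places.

6.31%

From F = S·e^((r−q)T): (r − q) = ln(F/S)/T
ln(5157.7/5060.6) = ln(1.019187) = 0.019005
(r − q) = 0.019005 / (300/360) = 0.022806
r = ln(F/S)/T + q = 0.022806 + 0.0403 = 0.063106
r = 6.31%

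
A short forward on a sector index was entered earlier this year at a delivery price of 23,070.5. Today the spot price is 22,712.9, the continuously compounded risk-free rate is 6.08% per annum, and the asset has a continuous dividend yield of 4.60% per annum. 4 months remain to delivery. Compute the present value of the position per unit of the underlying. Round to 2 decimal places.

Current fair forward for the remaining 4 months: F = S·e^((r − q)·T), (r − q) = 0.0608 − 0.0460 = 0.0148
F = 22712.9 · e^(0.0148 × 4/12) = 22712.9 × 1.00494552 = 22825.2271
Value of long forward = (F − K)·e^(−rT) = (22825.2271 − 23070.5) · e^(−0.0608·4/12)
= -245.2729 × 0.97993732 = -240.35
Short position value = −(long value) = 240.35

240.35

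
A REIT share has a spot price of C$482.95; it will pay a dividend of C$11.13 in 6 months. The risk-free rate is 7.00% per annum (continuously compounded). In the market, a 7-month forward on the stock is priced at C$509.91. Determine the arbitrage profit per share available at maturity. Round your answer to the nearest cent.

C$18.03 per share

PV(dividends) I = 11.13·e^(−0.0700·6/12) = 10.7472
Fair forward F* = (S − I)·e^(rT) = (482.95 − 10.7472)·e^0.040833 = 472.2028 × 1.041678 = 491.8833
Market C$509.91 > fair 491.8833: forward overpriced → cash-and-carry (borrow at r, buy the stock and collect the dividends, short the forward).
Profit at T = |F_mkt − F*| = |509.91 − 491.8833| = C$18.03 per share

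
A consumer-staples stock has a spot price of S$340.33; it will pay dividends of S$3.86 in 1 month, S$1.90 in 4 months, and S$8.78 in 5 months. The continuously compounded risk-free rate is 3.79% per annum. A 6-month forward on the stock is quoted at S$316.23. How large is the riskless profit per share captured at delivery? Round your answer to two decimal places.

PV(dividends) I = 3.86·e^(−0.0379·1/12) + 1.90·e^(−0.0379·4/12) + 8.78·e^(−0.0379·5/12) = 14.3664
Fair forward F* = (S − I)·e^(rT) = (340.33 − 14.3664)·e^0.018950 = 325.9636 × 1.019131 = 332.1996
Market S$316.23 < fair 332.1996: forward underpriced → reverse cash-and-carry (short the stock, invest proceeds at r, pay the dividends, go long the forward).
Profit at T = |F_mkt − F*| = |316.23 − 332.1996| = S$15.97 per share

S$15.97 per share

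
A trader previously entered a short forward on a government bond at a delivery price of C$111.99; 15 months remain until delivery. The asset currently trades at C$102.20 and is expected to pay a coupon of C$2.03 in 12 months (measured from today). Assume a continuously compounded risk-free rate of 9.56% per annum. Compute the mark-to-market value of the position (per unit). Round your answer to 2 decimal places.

-C$0.98

PV(remaining coupons) I = 2.03·e^(−0.0956·12/12) = 1.8449
Current forward F = (S − I)·e^(rT) = (102.20 − 1.8449)·e^(0.0956·15/12) = 100.3551 × 1.126933 = 113.0935
Value (long) = (F − K)·e^(−rT) = (113.0935 − 111.99) × 0.887364 = 0.9792
Short position value = −(long value) = -C$0.98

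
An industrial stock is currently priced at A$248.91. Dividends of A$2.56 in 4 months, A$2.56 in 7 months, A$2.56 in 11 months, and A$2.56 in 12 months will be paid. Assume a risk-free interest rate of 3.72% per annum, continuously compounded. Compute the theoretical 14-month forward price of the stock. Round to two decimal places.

PV(dividends) I = 2.56·e^(−0.0372·4/12) + 2.56·e^(−0.0372·7/12) + 2.56·e^(−0.0372·11/12) + 2.56·e^(−0.0372·12/12)
I = 2.5285 + 2.5050 + 2.4742 + 2.4665 = 9.9742
F = (S − I)·e^(rT) = (248.91 − 9.9742) · e^(0.0372·14/12)
= 238.9358 · e^0.043400 = 238.9358 × 1.044356 = A$249.53

A$249.53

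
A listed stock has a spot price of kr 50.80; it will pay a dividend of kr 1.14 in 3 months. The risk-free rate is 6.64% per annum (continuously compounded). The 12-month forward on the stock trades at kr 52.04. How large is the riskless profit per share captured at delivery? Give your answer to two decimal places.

kr 1.05 per share

PV(dividends) I = 1.14·e^(−0.0664·3/12) = 1.1212
Fair forward F* = (S − I)·e^(rT) = (50.80 − 1.1212)·e^0.066400 = 49.6788 × 1.068654 = 53.0894
Market kr 52.04 < fair 53.0894: forward underpriced → reverse cash-and-carry (short the stock, invest proceeds at r, pay the dividends, go long the forward).
Profit at T = |F_mkt − F*| = |52.04 − 53.0894| = kr 1.05 per share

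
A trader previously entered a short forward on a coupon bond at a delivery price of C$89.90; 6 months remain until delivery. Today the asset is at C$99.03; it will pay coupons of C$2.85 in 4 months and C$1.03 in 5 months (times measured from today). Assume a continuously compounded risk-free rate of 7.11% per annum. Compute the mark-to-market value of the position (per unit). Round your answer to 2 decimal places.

PV(remaining coupons) I = 2.85·e^(−0.0711·4/12) + 1.03·e^(−0.0711·5/12) = 3.7832
Current forward F = (S − I)·e^(rT) = (99.03 − 3.7832)·e^(0.0711·6/12) = 95.2468 × 1.036189 = 98.6937
Value (long) = (F − K)·e^(−rT) = (98.6937 − 89.90) × 0.965074 = 8.4866
Short position value = −(long value) = -C$8.49

-C$8.49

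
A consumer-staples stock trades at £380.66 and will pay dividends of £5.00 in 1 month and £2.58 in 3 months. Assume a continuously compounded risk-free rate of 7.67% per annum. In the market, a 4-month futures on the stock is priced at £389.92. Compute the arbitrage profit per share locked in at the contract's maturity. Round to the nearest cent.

£7.10 per share

PV(dividends) I = 5.00·e^(−0.0767·1/12) + 2.58·e^(−0.0767·3/12) = 7.4991
Fair futures F* = (S − I)·e^(rT) = (380.66 − 7.4991)·e^0.025567 = 373.1609 × 1.025897 = 382.8246
Market £389.92 > fair 382.8246: forward overpriced → cash-and-carry (borrow at r, buy the stock and collect the dividends, short the forward).
Profit at T = |F_mkt − F*| = |389.92 − 382.8246| = £7.10 per share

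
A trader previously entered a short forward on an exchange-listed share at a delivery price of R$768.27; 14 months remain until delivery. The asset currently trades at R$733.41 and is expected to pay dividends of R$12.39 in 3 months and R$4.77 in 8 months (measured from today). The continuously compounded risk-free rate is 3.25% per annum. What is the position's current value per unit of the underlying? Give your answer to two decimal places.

PV(remaining dividends) I = 12.39·e^(−0.0325·3/12) + 4.77·e^(−0.0325·8/12) = 16.9575
Current forward F = (S − I)·e^(rT) = (733.41 − 16.9575)·e^(0.0325·14/12) = 716.4525 × 1.038645 = 744.1398
Value (long) = (F − K)·e^(−rT) = (744.1398 − 768.27) × 0.962793 = -23.2324
Short position value = −(long value) = R$23.23

R$23.23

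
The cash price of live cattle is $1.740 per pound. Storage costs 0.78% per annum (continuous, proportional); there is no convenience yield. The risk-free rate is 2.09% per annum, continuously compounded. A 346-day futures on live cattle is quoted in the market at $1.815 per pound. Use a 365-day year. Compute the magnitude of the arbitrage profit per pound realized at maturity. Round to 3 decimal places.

$0.027 per pound

Fair futures: F* = S·e^(carry·T), with carry = (r + u) = 0.0209 + 0.0078 = 0.0287
F* = 1.740 · e^(0.0287 × 346/365) = 1.740 · e^0.027206 = 1.740 × 1.027579 = $1.7880
Market $1.815 > fair $1.7880: forward overpriced → cash-and-carry (buy spot, short the forward).
At maturity, profit = |F_mkt − F*| = |1.815 − 1.7880| = $0.027 per pound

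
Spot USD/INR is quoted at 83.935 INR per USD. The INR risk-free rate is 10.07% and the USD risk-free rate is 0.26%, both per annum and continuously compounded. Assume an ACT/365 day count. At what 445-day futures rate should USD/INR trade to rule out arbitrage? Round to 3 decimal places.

F = S·e^((r_INR − r_USD)T) = 83.935 · e^((0.1007 − 0.0026) × 445/365)
= 83.935 · e^0.119601 = 83.935 × 1.127047
F = 94.599 INR per USD

94.599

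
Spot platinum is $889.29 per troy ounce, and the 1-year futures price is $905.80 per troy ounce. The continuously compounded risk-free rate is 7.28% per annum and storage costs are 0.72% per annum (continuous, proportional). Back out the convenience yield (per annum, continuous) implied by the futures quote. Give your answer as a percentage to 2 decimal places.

6.16%

F = S·e^((r+u−y)T) ⇒ (r+u−y) = ln(F/S)/T
ln(905.80/889.29) = 0.018395; /T ⇒ 0.018395
y = r + u − ln(F/S)/T = 0.0728 + 0.0072 − 0.018395 = 0.061605
y = 6.16%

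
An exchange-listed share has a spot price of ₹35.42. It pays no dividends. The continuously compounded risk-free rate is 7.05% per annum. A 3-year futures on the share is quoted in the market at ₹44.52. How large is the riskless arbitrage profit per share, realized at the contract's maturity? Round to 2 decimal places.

Fair futures: F* = S·e^(carry·T), with carry = r = 0.0705
F* = 35.42 · e^(0.0705 × 3) = 35.42 · e^0.211500 = 35.42 × 1.235530 = ₹43.7625
Market ₹44.52 > fair ₹43.7625: forward overpriced → cash-and-carry (buy spot, short the forward).
At maturity, profit = |F_mkt − F*| = |44.52 − 43.7625| = ₹0.76 per share

₹0.76 per share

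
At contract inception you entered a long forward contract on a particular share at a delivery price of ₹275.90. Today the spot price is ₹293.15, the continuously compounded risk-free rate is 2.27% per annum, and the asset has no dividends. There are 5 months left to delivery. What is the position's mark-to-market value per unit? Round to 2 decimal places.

₹19.85

Current fair forward for the remaining 5 months: F = S·e^(r·T), r = 0.0227
F = 293.15 · e^(0.0227 × 5/12) = 293.15 × 1.009503 = 295.9358
Value of long forward = (F − K)·e^(−rT) = (295.9358 − 275.90) · e^(−0.0227·5/12)
= 20.0358 × 0.990586 = 19.85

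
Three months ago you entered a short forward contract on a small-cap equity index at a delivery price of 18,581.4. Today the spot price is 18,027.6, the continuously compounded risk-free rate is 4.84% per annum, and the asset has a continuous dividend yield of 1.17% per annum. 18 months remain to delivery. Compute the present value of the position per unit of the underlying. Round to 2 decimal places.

-433.78

Current fair forward for the remaining 18 months: F = S·e^((r − q)·T), (r − q) = 0.0484 − 0.0117 = 0.0367
F = 18027.6 · e^(0.0367 × 18/12) = 18027.6 × 1.05659344 = 19047.8439
Value of long forward = (F − K)·e^(−rT) = (19047.8439 − 18581.4) · e^(−0.0484·18/12)
= 466.4439 × 0.92997274 = 433.78
Short position value = −(long value) = -433.78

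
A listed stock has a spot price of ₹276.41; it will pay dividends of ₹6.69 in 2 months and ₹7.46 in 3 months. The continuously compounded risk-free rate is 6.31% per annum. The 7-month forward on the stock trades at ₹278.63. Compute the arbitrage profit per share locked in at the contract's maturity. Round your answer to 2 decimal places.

PV(dividends) I = 6.69·e^(−0.0631·2/12) + 7.46·e^(−0.0631·3/12) = 13.9633
Fair forward F* = (S − I)·e^(rT) = (276.41 − 13.9633)·e^0.036808 = 262.4467 × 1.037494 = 272.2869
Market ₹278.63 > fair 272.2869: forward overpriced → cash-and-carry (borrow at r, buy the stock and collect the dividends, short the forward).
Profit at T = |F_mkt − F*| = |278.63 − 272.2869| = ₹6.34 per share

₹6.34 per share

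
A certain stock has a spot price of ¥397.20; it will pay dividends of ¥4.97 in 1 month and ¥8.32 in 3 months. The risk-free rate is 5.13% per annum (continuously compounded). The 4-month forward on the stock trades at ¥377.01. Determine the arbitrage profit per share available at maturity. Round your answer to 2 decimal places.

¥13.65 per share

PV(dividends) I = 4.97·e^(−0.0513·1/12) + 8.32·e^(−0.0513·3/12) = 13.1628
Fair forward F* = (S − I)·e^(rT) = (397.20 − 13.1628)·e^0.017100 = 384.0372 × 1.017247 = 390.6607
Market ¥377.01 < fair 390.6607: forward underpriced → reverse cash-and-carry (short the stock, invest proceeds at r, pay the dividends, go long the forward).
Profit at T = |F_mkt − F*| = |377.01 − 390.6607| = ¥13.65 per share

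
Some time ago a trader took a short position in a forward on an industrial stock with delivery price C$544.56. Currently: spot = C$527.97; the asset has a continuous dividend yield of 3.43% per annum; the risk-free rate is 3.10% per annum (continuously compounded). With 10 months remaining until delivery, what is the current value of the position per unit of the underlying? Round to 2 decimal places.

C$17.58

Current fair forward for the remaining 10 months: F = S·e^((r − q)·T), (r − q) = 0.0310 − 0.0343 = -0.0033
F = 527.97 · e^(-0.0033 × 10/12) = 527.97 × 0.997254 = 526.5202
Value of long forward = (F − K)·e^(−rT) = (526.5202 − 544.56) · e^(−0.0310·10/12)
= -18.0398 × 0.974497 = -17.58
Short position value = −(long value) = C$17.58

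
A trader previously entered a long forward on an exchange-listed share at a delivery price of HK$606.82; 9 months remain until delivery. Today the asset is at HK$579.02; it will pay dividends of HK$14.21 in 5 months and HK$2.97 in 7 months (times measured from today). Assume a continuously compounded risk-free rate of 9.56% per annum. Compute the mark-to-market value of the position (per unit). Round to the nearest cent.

-HK$2.28

PV(remaining dividends) I = 14.21·e^(−0.0956·5/12) + 2.97·e^(−0.0956·7/12) = 16.4640
Current forward F = (S − I)·e^(rT) = (579.02 − 16.4640)·e^(0.0956·9/12) = 562.5560 × 1.074333 = 604.3725
Value (long) = (F − K)·e^(−rT) = (604.3725 − 606.82) × 0.930810 = -2.2782
Value = -HK$2.28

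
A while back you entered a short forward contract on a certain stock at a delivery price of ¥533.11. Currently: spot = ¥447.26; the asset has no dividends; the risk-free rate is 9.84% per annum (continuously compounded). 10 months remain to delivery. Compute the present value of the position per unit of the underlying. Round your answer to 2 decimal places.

¥43.88

Current fair forward for the remaining 10 months: F = S·e^(r·T), r = 0.0984
F = 447.26 · e^(0.0984 × 10/12) = 447.26 × 1.085456 = 485.4811
Value of long forward = (F − K)·e^(−rT) = (485.4811 − 533.11) · e^(−0.0984·10/12)
= -47.6289 × 0.921272 = -43.88
Short position value = −(long value) = ¥43.88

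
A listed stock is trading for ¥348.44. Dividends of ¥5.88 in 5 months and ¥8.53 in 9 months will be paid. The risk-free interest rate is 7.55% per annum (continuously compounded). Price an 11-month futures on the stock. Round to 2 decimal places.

¥358.66

PV(dividends) I = 5.88·e^(−0.0755·5/12) + 8.53·e^(−0.0755·9/12)
I = 5.6979 + 8.0604 = 13.7583
F = (S − I)·e^(rT) = (348.44 − 13.7583) · e^(0.0755·11/12)
= 334.6817 · e^0.069208 = 334.6817 × 1.071659 = ¥358.66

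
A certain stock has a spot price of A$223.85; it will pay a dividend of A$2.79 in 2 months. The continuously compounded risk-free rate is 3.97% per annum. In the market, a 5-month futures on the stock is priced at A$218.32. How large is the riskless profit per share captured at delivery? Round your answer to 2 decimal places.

PV(dividends) I = 2.79·e^(−0.0397·2/12) = 2.7716
Fair futures F* = (S − I)·e^(rT) = (223.85 − 2.7716)·e^0.016542 = 221.0784 × 1.016680 = 224.7660
Market A$218.32 < fair 224.7660: forward underpriced → reverse cash-and-carry (short the stock, invest proceeds at r, pay the dividends, go long the forward).
Profit at T = |F_mkt − F*| = |218.32 − 224.7660| = A$6.45 per share

A$6.45 per share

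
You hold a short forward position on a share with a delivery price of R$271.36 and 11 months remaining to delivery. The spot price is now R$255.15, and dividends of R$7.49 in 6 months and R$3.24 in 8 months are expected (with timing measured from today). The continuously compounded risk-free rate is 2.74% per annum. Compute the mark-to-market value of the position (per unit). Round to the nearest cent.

R$20.05

PV(remaining dividends) I = 7.49·e^(−0.0274·6/12) + 3.24·e^(−0.0274·8/12) = 10.5694
Current forward F = (S − I)·e^(rT) = (255.15 − 10.5694)·e^(0.0274·11/12) = 244.5806 × 1.025435 = 250.8015
Value (long) = (F − K)·e^(−rT) = (250.8015 − 271.36) × 0.975196 = -20.0486
Short position value = −(long value) = R$20.05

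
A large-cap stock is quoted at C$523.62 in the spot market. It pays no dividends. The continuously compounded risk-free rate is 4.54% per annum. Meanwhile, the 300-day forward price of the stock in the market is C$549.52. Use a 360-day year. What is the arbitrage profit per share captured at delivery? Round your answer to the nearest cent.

C$5.71 per share

Fair forward: F* = S·e^(carry·T), with carry = r = 0.0454
F* = 523.62 · e^(0.0454 × 300/360) = 523.62 · e^0.037833 = 523.62 × 1.038558 = C$543.8097
Market C$549.52 > fair C$543.8097: forward overpriced → cash-and-carry (buy spot, short the forward).
At maturity, profit = |F_mkt − F*| = |549.52 − 543.8097| = C$5.71 per share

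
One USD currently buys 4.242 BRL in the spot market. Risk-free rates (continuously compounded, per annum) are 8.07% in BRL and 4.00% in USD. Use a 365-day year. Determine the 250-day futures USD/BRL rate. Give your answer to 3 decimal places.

F = S·e^((r_BRL − r_USD)T) = 4.242 · e^((0.0807 − 0.0400) × 250/365)
= 4.242 · e^0.027877 = 4.242 × 1.028269
F = 4.362 BRL per USD

4.362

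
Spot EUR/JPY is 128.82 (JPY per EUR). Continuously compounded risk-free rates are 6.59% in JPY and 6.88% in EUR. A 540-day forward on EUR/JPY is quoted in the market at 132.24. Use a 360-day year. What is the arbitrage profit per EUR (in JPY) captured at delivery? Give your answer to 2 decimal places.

3.98 per EUR (in JPY)

Fair forward: F* = S·e^(carry·T), with carry = (r_JPY − r_EUR) = 0.0659 − 0.0688 = -0.0029
F* = 128.82 · e^(-0.0029 × 540/360) = 128.82 · e^-0.004350 = 128.82 × 0.995659 = 128.2608
Market 132.24 > fair 128.2608: forward overpriced → cash-and-carry (buy spot, short the forward).
At maturity, profit = |F_mkt − F*| = |132.24 − 128.2608| = 3.98 per EUR (in JPY)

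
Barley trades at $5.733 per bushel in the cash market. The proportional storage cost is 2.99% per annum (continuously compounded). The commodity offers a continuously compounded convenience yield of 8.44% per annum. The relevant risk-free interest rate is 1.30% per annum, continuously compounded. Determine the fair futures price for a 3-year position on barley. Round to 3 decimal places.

Net carry = r + u − y = 0.0130 + 0.0299 − 0.0844 = -0.0415
F = S·e^((r+u−y)T) = 5.733 · e^(-0.0415 × 3) = 5.733 · e^-0.124500
= 5.733 × 0.882938 = $5.062 per bushel

$5.062 per bushel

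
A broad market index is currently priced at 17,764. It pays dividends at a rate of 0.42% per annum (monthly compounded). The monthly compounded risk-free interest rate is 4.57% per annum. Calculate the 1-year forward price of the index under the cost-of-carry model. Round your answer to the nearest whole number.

F = S · (1+r/12)^(12T) / (1+q/12)^(12T)
= 17764 × 1.046669 / 1.004208 = 17764 × 1.042283
F = 18,515

18,515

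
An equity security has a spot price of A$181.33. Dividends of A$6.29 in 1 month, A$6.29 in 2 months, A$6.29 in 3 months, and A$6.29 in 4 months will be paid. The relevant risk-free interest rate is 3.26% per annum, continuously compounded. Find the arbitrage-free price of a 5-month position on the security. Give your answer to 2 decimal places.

A$158.48

PV(dividends) I = 6.29·e^(−0.0326·1/12) + 6.29·e^(−0.0326·2/12) + 6.29·e^(−0.0326·3/12) + 6.29·e^(−0.0326·4/12)
I = 6.2729 + 6.2559 + 6.2389 + 6.2220 = 24.9897
F = (S − I)·e^(rT) = (181.33 − 24.9897) · e^(0.0326·5/12)
= 156.3403 · e^0.013583 = 156.3403 × 1.013676 = A$158.48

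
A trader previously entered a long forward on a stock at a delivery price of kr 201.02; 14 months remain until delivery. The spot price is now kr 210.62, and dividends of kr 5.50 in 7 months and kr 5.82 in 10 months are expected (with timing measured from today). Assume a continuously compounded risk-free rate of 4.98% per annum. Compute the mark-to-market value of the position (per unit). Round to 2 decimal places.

PV(remaining dividends) I = 5.50·e^(−0.0498·7/12) + 5.82·e^(−0.0498·10/12) = 10.9259
Current forward F = (S − I)·e^(rT) = (210.62 − 10.9259)·e^(0.0498·14/12) = 199.6941 × 1.059821 = 211.6400
Value (long) = (F − K)·e^(−rT) = (211.6400 − 201.02) × 0.943556 = 10.0206
Value = kr 10.02

kr 10.02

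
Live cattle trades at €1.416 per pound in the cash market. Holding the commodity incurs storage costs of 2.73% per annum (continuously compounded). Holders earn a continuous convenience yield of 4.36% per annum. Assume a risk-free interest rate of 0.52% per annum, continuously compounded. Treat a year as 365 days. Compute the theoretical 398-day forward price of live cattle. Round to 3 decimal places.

Net carry = r + u − y = 0.0052 + 0.0273 − 0.0436 = -0.0111
F = S·e^((r+u−y)T) = 1.416 · e^(-0.0111 × 398/365) = 1.416 · e^-0.012104
= 1.416 × 0.987969 = €1.399 per pound

€1.399 per pound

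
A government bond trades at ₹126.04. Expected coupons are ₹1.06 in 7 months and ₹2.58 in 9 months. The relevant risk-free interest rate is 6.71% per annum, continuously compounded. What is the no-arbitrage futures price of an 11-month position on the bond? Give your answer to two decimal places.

PV(coupons) I = 1.06·e^(−0.0671·7/12) + 2.58·e^(−0.0671·9/12)
I = 1.0193 + 2.4534 = 3.4727
F = (S − I)·e^(rT) = (126.04 − 3.4727) · e^(0.0671·11/12)
= 122.5673 · e^0.061508 = 122.5673 × 1.063439 = ₹130.34

₹130.34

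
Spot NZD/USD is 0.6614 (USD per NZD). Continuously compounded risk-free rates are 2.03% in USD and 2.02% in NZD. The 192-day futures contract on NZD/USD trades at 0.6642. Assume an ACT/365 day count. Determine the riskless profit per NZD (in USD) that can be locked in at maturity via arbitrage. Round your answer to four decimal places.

Fair futures: F* = S·e^(carry·T), with carry = (r_USD − r_NZD) = 0.0203 − 0.0202 = 0.0001
F* = 0.6614 · e^(0.0001 × 192/365) = 0.6614 · e^0.000053 = 0.6614 × 1.000053 = 0.6614
Market 0.6642 > fair 0.6614: forward overpriced → cash-and-carry (buy spot, short the forward).
At maturity, profit = |F_mkt − F*| = |0.6642 − 0.6614| = 0.0028 per NZD (in USD)

0.0028 per NZD (in USD)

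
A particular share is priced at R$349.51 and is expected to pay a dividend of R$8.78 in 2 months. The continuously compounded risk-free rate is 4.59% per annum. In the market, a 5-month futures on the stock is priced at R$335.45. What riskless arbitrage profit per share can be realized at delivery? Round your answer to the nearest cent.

R$11.93 per share

PV(dividends) I = 8.78·e^(−0.0459·2/12) = 8.7131
Fair futures F* = (S − I)·e^(rT) = (349.51 − 8.7131)·e^0.019125 = 340.7969 × 1.019309 = 347.3773
Market R$335.45 < fair 347.3773: forward underpriced → reverse cash-and-carry (short the stock, invest proceeds at r, pay the dividends, go long the forward).
Profit at T = |F_mkt − F*| = |335.45 − 347.3773| = R$11.93 per share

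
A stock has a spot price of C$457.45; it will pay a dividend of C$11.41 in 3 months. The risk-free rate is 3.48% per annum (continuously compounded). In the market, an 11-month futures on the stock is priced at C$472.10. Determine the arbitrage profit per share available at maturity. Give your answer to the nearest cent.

PV(dividends) I = 11.41·e^(−0.0348·3/12) = 11.3112
Fair futures F* = (S − I)·e^(rT) = (457.45 − 11.3112)·e^0.031900 = 446.1388 × 1.032414 = 460.5999
Market C$472.10 > fair 460.5999: forward overpriced → cash-and-carry (borrow at r, buy the stock and collect the dividends, short the forward).
Profit at T = |F_mkt − F*| = |472.10 − 460.5999| = C$11.50 per share

C$11.50 per share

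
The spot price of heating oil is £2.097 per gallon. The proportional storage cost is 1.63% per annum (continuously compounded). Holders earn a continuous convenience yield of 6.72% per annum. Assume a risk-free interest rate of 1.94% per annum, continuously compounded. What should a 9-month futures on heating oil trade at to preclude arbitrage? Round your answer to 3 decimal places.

Net carry = r + u − y = 0.0194 + 0.0163 − 0.0672 = -0.0315
F = S·e^((r+u−y)T) = 2.097 · e^(-0.0315 × 9/12) = 2.097 · e^-0.023625
= 2.097 × 0.976652 = £2.048 per gallon

£2.048 per gallon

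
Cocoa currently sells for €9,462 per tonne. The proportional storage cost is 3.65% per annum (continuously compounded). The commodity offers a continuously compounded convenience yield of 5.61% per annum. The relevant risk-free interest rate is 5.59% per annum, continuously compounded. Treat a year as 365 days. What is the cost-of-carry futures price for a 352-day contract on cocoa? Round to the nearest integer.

€9,799 per tonne

Net carry = r + u − y = 0.0559 + 0.0365 − 0.0561 = 0.0363
F = S·e^((r+u−y)T) = 9462 · e^(0.0363 × 352/365) = 9462 · e^0.035007
= 9462 × 1.035627 = €9,799 per tonne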